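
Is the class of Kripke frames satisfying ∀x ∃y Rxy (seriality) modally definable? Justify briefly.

Yes, by □q → ◇q

Yes: it is seriality, defined by the D schema □q → ◇q.
Suppose □q→◇q is valid. At any x set V(q)=W. Then □q at x, so ◇q at x, so x has a successor.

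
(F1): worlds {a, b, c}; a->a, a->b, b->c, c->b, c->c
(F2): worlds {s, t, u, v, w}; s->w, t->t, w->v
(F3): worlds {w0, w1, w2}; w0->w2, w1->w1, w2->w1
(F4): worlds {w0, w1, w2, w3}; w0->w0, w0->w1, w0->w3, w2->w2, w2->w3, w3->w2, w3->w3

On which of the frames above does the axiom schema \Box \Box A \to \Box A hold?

Frame correspondent (Sahlqvist): \forall x \forall y (Rxy \to \exists z (Rxz \wedge Rzy)) — i.e. density.
(F1): ✓.
(F2): fails — Rsw but no z with Rsz and Rzw.
(F3): fails — Rw0w2 but no z with Rw0z and Rzw2.
(F4): ✓.

(F1), (F4)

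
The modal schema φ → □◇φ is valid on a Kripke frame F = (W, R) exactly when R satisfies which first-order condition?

symmetry: ∀x ∀y (Rxy → Ryx)

Suppose φ→□◇φ is valid. Take Rxy and set V(φ)={x}. Then φ at x, so □◇φ at x, so ◇φ at y, so some z with Ryz has φ; z=x, i.e. Ryx.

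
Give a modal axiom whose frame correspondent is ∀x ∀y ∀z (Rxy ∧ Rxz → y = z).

◇ψ → □ψ

The condition is partial functionality. The CD schema ◇ψ → □ψ defines it.
Suppose ◇ψ→□ψ is valid. Take Rxy, Rxz and set V(ψ)={y}. Then ◇ψ at x, so □ψ at x, so ψ at z, i.e. z=y.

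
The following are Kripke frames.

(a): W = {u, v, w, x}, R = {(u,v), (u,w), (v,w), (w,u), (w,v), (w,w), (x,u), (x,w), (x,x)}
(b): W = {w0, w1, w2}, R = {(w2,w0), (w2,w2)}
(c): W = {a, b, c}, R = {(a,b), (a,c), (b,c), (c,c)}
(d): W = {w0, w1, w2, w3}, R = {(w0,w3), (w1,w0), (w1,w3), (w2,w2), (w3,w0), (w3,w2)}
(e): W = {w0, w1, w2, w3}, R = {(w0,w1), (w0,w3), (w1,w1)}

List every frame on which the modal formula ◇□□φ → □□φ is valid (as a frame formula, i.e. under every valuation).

This is the axiom for a generalized confluence (Geach) condition; its first-order frame correspondent is ∀x ∀y ∀z ((xRy ∧ xR²z) → ∃w (yR²w ∧ z = w)).
(a): fails — xRu, xR²x but no t with uR²t and x=t.
(b): fails — w2Rw0, w2R²w0 but no w with w0R²w and w0=w.
(c): condition met.
(d): fails — w0Rw3, w0R²w0 but no w with w3R²w and w0=w.
(e): fails — w0Rw3, w0R²w1 but no w with w3R²w and w1=w.

(c)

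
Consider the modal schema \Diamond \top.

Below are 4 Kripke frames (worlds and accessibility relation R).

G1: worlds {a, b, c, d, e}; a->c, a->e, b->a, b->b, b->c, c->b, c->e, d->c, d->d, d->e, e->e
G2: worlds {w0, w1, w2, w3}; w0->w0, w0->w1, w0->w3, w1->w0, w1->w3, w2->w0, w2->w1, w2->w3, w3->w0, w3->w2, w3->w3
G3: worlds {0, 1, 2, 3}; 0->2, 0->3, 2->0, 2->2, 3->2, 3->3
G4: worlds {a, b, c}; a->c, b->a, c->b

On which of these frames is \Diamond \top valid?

This is the axiom for seriality; its first-order frame correspondent is \forall x \exists y Rxy.
G1: holds.
G2: holds.
G3: fails — world 1 has no successor.
G4: holds.
Valid on: G1, G2, G4.

G1, G2, G4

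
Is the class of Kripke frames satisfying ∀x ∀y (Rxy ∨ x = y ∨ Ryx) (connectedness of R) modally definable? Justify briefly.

Modal frame validity is preserved under disjoint unions.
Take 3 disjoint single-world reflexive frames: each is trivially connected, but their disjoint union has 3 worlds with no edge between distinct components, so it is not connected.
So no modal formula (or set of formulas) defines exactly the connected frames.

No — not modally definable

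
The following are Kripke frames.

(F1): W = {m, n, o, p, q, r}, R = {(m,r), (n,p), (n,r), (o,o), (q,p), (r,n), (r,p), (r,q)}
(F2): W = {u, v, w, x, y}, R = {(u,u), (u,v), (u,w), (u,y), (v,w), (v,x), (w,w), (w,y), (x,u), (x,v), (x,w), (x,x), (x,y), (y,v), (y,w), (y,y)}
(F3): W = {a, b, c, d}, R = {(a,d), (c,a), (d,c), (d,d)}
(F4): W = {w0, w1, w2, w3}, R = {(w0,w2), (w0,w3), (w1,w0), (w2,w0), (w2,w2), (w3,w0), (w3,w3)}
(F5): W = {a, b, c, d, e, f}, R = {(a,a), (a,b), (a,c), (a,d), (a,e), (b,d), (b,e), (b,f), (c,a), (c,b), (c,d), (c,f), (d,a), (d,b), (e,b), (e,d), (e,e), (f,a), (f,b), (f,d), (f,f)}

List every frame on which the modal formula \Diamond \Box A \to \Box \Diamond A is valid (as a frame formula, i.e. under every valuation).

(F2), (F4)

The schema corresponds to convergence: \forall x \forall y \forall z (Rxy \wedge Rxz \to \exists w (Ryw \wedge Rzw)).
(F1): fails — Rnr and Rnp but r and p have no common successor.
(F2): satisfies the condition.
(F3): fails — Rdd and Rdc but d and c have no common successor.
(F4): satisfies the condition.
(F5): fails — Rab and Rad but b and d have no common successor.
Valid on: (F2), (F4).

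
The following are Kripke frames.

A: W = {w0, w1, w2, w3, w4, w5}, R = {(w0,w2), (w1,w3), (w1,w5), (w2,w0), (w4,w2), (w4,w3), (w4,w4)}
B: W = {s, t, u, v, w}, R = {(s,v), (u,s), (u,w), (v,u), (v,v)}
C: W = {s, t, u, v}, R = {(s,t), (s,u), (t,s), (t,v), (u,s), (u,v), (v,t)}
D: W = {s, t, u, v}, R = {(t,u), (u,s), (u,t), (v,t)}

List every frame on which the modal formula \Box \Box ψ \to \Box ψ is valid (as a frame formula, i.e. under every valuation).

none

This is the axiom for density; its first-order frame correspondent is \forall x \forall y (Rxy \to \exists z (Rxz \wedge Rzy)).
A: fails — Rw1w5 but no z with Rw1z and Rzw5.
B: fails — Ruw but no z with Ruz and Rzw.
C: fails — Ruv but no z with Ruz and Rzv.
D: fails — Rus but no z with Ruz and Rzs.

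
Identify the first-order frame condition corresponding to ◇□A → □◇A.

Suppose ◇□A→□◇A is valid. Take Rxy, Rxz and set V(A)={w : Ryw}. Then □A at y so ◇□A at x, so □◇A at x, so ◇A at z, giving w with Rzw and Ryw.

Convergence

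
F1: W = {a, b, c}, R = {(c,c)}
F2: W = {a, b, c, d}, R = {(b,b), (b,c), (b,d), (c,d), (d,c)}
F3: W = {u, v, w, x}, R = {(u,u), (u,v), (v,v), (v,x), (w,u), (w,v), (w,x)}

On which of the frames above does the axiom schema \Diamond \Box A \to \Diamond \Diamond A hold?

F1, F2

Frame correspondent (Sahlqvist): \forall x \forall y (xRy \to \exists w (yRw \wedge x R^2 w)) — i.e. a generalized confluence (Geach) condition.
F1: satisfies the condition.
F2: satisfies the condition.
F3: fails — vRx but no t with xRt and vR²t.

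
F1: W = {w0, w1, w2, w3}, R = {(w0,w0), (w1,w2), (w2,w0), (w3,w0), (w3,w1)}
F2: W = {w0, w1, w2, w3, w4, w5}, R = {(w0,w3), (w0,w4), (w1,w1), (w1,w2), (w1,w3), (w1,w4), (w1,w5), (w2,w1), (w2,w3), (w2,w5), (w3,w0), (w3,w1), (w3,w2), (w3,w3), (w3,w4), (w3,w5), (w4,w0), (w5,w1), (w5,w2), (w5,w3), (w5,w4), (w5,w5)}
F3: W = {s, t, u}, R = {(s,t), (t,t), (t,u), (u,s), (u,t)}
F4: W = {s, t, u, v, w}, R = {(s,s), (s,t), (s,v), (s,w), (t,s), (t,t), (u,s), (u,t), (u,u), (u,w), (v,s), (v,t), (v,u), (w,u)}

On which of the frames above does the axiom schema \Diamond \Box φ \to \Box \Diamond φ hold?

The schema corresponds to convergence: \forall x \forall y \forall z (Rxy \wedge Rxz \to \exists w (Ryw \wedge Rzw)).
F1: fails — Rw3w1 and Rw3w0 but w1 and w0 have no common successor.
F2: fails — Rw1w4 and Rw1w5 but w4 and w5 have no common successor.
F3: ✓.
F4: fails — Rsw and Rss but w and s have no common successor.
Valid on: F3.

F3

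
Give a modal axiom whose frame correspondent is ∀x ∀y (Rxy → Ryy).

This is shift-reflexivity; the standard corresponding axiom is T□: □(□s → s).

□(□s → s)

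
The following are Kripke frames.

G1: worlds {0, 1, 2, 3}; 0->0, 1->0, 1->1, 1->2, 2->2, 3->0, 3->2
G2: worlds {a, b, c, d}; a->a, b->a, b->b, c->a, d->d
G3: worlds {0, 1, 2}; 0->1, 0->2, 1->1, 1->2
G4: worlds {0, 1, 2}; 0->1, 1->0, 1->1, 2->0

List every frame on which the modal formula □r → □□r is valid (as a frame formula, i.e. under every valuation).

G1, G2, G3

The schema corresponds to transitivity: ∀x ∀y ∀z (Rxy ∧ Ryz → Rxz).
G1: holds.
G2: holds.
G3: holds.
G4: fails — R01 and R10 but not R00.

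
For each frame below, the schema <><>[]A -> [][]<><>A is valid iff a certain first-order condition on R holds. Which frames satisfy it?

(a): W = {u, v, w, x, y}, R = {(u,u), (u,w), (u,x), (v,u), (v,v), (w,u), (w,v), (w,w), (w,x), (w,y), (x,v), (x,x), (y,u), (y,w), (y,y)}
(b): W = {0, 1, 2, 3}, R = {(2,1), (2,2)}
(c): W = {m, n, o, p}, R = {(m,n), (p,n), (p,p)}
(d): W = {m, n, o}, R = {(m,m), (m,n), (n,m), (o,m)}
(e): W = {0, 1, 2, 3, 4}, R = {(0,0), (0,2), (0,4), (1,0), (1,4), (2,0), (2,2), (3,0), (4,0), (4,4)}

This is the axiom for a generalized confluence (Geach) condition; its first-order frame correspondent is forall x forall y forall z ((x R^2 y & x R^2 z) -> exists w (yRw & z R^2 w)).
(a): ✓.
(b): fails — 2R²1, 2R²1 but no w with 1Rw and 1R²w.
(c): fails — pR²n, pR²n but no w with nRw and nR²w.
(d): ✓.
(e): ✓.
Valid on: (a), (d), (e).

(a), (d), (e)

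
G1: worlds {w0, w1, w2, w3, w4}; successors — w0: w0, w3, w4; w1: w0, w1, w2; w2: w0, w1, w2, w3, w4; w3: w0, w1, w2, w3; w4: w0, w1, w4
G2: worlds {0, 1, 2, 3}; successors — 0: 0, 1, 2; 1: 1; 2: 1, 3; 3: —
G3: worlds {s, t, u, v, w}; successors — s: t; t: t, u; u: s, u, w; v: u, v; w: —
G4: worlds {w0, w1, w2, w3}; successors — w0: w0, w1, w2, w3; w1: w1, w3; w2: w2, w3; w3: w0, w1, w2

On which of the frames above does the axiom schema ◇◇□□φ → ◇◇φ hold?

G1, G4

The schema corresponds to a generalized confluence (Geach) condition: ∀x ∀y (xR²y → ∃w (yR²w ∧ xR²w)).
G1: ✓.
G2: fails — 0R²3 but no w with 3R²w and 0R²w.
G3: fails — tR²w but no w* with wR²w* and tR²w*.
G4: ✓.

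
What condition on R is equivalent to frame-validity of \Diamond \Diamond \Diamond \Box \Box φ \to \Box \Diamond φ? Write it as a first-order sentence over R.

\forall x \forall y \forall z ((x R^3 y \wedge xRz) \to \exists w (y R^2 w \wedge zRw))

This is a Sahlqvist (Geach-type) schema ◇^3□^2φ → □^1◇^1φ.
Minimal-valuation argument: fix x; take any y with xR^3y and any z with xR^1z. Set V(φ) to the set of worlds R-reachable from y in exactly 2 steps. Then □^2φ holds at y, so the antecedent holds at x; validity forces ◇^1φ at z, giving a w with zR^1w and yR^2w.
First-order correspondent: \forall x \forall y \forall z ((x R^3 y \wedge xRz) \to \exists w (y R^2 w \wedge zRw)).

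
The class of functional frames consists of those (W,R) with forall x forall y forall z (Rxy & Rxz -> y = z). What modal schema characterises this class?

◇q → □q

The condition is partial functionality. The CD schema ◇q → □q defines it.
Suppose ◇q→□q is valid. Take Rxy, Rxz and set V(q)={y}. Then ◇q at x, so □q at x, so q at z, i.e. z=y.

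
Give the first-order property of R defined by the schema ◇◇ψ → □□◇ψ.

This is a Sahlqvist (Geach-type) schema ◇^2□^0ψ → □^2◇^1ψ.
First-order correspondent: ∀x ∀y ∀z ((xR²y ∧ xR²z) → ∃w (y = w ∧ zRw)).

∀x ∀y ∀z ((xR²y ∧ xR²z) → ∃w (y = w ∧ zRw))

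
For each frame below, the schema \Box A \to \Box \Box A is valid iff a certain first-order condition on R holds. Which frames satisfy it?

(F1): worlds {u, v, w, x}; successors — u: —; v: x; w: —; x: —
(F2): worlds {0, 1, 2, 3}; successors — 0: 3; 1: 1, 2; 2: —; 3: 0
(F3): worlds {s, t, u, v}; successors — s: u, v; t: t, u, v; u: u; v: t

The schema corresponds to transitivity: \forall x \forall y \forall z (Rxy \wedge Ryz \to Rxz).
(F1): ✓.
(F2): fails — R30 and R03 but not R33.
(F3): fails — Rvt and Rtv but not Rvv.

(F1)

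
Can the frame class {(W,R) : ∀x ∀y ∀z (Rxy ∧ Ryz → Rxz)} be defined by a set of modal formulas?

Yes, by □p → □□p

This is a Sahlqvist condition; the 4 axiom □p → □□p defines it.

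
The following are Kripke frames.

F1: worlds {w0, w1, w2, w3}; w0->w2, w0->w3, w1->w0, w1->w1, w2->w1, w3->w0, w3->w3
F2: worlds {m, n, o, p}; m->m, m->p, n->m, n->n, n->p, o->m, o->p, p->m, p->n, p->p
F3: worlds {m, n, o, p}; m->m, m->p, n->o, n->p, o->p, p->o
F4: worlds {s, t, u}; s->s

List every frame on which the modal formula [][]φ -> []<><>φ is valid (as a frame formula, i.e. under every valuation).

F1, F2, F4

The schema corresponds to a generalized confluence (Geach) condition: forall x forall z (xRz -> exists w (x R^2 w & z R^2 w)).
F1: condition met.
F2: condition met.
F3: fails — oRp but no w with oR²w and pR²w.
F4: condition met.
Valid on: F1, F2, F4.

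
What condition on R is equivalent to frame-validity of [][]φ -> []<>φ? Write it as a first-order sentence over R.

forall x forall z (xRz -> exists w (x R^2 w & zRw))

This is a Sahlqvist (Geach-type) schema ◇^0□^2φ → □^1◇^1φ.
First-order correspondent: forall x forall z (xRz -> exists w (x R^2 w & zRw)).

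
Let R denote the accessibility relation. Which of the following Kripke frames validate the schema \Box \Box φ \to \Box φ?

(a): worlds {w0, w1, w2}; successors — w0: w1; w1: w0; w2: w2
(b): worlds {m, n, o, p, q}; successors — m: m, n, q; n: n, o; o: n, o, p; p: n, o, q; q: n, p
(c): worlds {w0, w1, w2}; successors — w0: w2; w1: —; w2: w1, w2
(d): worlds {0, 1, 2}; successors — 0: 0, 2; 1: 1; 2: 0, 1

(c), (d)

This is the axiom for density; its first-order frame correspondent is \forall x \forall y (Rxy \to \exists z (Rxz \wedge Rzy)).
(a): fails — Rw0w1 but no z with Rw0z and Rzw1.
(b): fails — Rqp but no z with Rqz and Rzp.
(c): satisfies the condition.
(d): satisfies the condition.
Valid on: (c), (d).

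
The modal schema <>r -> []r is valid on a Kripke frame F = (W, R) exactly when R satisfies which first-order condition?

partial functionality

Suppose ◇r→□r is valid. Take Rxy, Rxz and set V(r)={y}. Then ◇r at x, so □r at x, so r at z, i.e. z=y.
Conversely, on a frame with partial functionality the schema holds at every world under every valuation.
Frame condition: forall x forall y forall z (Rxy & Rxz -> y = z).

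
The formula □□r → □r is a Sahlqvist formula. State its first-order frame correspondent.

Density

This is the C4 axiom.
It corresponds to density: ∀x ∀y (Rxy → ∃z (Rxz ∧ Rzy)).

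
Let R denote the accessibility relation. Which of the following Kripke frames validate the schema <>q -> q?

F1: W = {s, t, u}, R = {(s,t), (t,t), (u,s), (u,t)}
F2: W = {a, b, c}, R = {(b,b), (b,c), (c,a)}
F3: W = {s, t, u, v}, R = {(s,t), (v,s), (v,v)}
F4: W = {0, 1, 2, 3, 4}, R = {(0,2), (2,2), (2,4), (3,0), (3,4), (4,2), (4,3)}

none

This is the axiom for a generalized confluence (Geach) condition; its first-order frame correspondent is forall x forall y (xRy -> exists w (y = w & x = w)).
F1: fails — sRt but t ≠ s.
F2: fails — bRc but c ≠ b.
F3: fails — sRt but t ≠ s.
F4: fails — 0R2 but 2 ≠ 0.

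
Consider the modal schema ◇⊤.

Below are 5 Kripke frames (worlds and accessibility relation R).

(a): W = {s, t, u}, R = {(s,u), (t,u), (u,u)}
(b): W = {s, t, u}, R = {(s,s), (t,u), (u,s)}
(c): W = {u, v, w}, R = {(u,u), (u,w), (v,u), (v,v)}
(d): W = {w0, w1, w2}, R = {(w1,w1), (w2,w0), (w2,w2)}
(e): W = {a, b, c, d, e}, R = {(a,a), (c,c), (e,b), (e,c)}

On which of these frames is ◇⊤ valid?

(a), (b)

Frame correspondent (Sahlqvist): ∀x ∃y Rxy — i.e. seriality.
(a): holds.
(b): holds.
(c): fails — world w has no successor.
(d): fails — world w0 has no successor.
(e): fails — world b has no successor.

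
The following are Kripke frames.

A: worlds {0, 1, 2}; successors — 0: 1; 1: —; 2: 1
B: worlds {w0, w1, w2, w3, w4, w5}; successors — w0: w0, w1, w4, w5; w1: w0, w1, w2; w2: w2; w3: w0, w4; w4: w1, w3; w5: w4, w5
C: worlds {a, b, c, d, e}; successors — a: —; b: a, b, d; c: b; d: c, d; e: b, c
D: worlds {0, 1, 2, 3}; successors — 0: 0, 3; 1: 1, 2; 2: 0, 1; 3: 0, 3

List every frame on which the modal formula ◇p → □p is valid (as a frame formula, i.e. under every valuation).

A

This is the axiom for partial functionality; its first-order frame correspondent is ∀x ∀y ∀z (Rxy ∧ Rxz → y = z).
A: satisfies the condition.
B: fails — w0 sees both w0 and w1.
C: fails — b sees both a and b.
D: fails — 0 sees both 0 and 3.
Valid on: A.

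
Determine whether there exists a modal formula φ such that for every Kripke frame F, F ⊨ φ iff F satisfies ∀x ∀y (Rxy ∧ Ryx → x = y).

Not definable by any modal formula

If a class were modally definable it would be closed under surjective bounded morphisms (Goldblatt–Thomason).
The 6-cycle (worlds w0,w1,w2,w3,w4,w5 with w0→w1→w2→w3→w4→w5→w0) is antisymmetric. Sending even-indexed worlds to • and odd-indexed worlds to ∘ is a surjective bounded morphism onto the two-world frame with •↔∘, which is not antisymmetric.
So no modal formula (or set of formulas) defines exactly the antisymmetric frames.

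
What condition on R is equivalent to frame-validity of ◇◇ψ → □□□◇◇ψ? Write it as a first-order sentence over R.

This is a Sahlqvist (Geach-type) schema ◇^2□^0ψ → □^3◇^2ψ.
Minimal-valuation argument: fix x; take any y with xR^2y and any z with xR^3z. Set V(ψ) to the set of worlds R-reachable from y in exactly 0 steps. Then □^0ψ holds at y, so the antecedent holds at x; validity forces ◇^2ψ at z, giving a w with zR^2w and yR^0w.
First-order correspondent: ∀x ∀y ∀z ((xR²y ∧ xR³z) → ∃w (y = w ∧ zR²w)).

∀x ∀y ∀z ((xR²y ∧ xR³z) → ∃w (y = w ∧ zR²w))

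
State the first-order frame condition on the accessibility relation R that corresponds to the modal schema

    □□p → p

This is a Sahlqvist (Geach-type) schema ◇^0□^2p → □^0◇^0p.
Minimal-valuation argument: fix x; take any y with xR^0y and any z with xR^0z. Set V(p) to the set of worlds R-reachable from y in exactly 2 steps. Then □^2p holds at y, so the antecedent holds at x; validity forces ◇^0p at z, giving a w with zR^0w and yR^2w.
First-order correspondent: ∀x ∃w (xR²w ∧ x = w).

∀x ∃w (xR²w ∧ x = w)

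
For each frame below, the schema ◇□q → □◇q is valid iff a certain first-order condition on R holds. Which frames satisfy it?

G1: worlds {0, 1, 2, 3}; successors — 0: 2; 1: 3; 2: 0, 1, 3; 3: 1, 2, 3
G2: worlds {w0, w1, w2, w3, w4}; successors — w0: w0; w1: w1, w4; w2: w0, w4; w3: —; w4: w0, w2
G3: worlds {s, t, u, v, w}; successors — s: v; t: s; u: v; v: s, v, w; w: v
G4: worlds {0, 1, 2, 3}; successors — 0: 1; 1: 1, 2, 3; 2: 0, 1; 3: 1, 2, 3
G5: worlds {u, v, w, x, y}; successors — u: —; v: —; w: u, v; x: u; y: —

This is the axiom for convergence; its first-order frame correspondent is ∀x ∀y ∀z (Rxy ∧ Rxz → ∃w (Ryw ∧ Rzw)).
G1: fails — R20 and R21 but 0 and 1 have no common successor.
G2: fails — Rw1w1 and Rw1w4 but w1 and w4 have no common successor.
G3: holds.
G4: holds.
G5: fails — Rwu and Rwu but u and u have no common successor.
Valid on: G3, G4.

G3, G4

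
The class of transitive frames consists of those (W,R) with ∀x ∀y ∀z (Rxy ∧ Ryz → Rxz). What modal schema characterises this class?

A defining formula is □s → □□s (the 4 axiom).
Suppose □s→□□s is valid. Take Rxy, Ryz and set V(s)={w : Rxw}. Then □s at x, so □□s at x, so □s at y, so s at z, i.e. Rxz.

□s → □□s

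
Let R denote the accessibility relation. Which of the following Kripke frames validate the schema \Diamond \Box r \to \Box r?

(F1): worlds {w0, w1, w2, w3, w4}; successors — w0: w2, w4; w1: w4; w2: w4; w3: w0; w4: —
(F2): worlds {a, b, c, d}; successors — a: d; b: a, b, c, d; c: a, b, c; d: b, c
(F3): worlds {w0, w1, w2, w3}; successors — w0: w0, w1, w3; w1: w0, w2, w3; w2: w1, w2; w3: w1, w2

Frame correspondent (Sahlqvist): \forall x \forall y \forall z (Rxy \wedge Rxz \to Ryz) — i.e. the Euclidean property.
(F1): fails — Rw0w4 and Rw0w4 but not Rw4w4.
(F2): fails — Rad and Rad but not Rdd.
(F3): fails — Rw0w1 and Rw0w1 but not Rw1w1.
Valid on no frame.

none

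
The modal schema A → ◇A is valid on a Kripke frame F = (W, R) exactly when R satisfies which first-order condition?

reflexivity: ∀x Rxx

This schema is equivalent to the T axiom □A → A.
It corresponds to reflexivity: ∀x Rxx.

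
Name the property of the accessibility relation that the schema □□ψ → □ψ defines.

This is the C4 axiom.
It corresponds to density: ∀x ∀y (Rxy → ∃z (Rxz ∧ Rzy)).

Density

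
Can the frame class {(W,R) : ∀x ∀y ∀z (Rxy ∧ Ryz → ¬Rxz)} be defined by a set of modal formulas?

Not definable by any modal formula

If a class were modally definable it would be closed under surjective bounded morphisms (Goldblatt–Thomason).
The 7-cycle (worlds w0,w1,w2,w3,w4,w5,w6 with w0→w1→w2→w3→w4→w5→w6→w0) is intransitive. Mapping every world to a single reflexive point • is a surjective bounded morphism; the reflexive point is not intransitive (R••∧R•• but R••).
So the class is not modally definable.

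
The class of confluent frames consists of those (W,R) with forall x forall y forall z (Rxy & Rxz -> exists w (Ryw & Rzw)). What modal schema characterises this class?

◇□p → □◇p

This is convergence; the standard corresponding axiom is .2: ◇□p → □◇p.
Suppose ◇□p→□◇p is valid. Take Rxy, Rxz and set V(p)={w : Ryw}. Then □p at y so ◇□p at x, so □◇p at x, so ◇p at z, giving w with Rzw and Ryw.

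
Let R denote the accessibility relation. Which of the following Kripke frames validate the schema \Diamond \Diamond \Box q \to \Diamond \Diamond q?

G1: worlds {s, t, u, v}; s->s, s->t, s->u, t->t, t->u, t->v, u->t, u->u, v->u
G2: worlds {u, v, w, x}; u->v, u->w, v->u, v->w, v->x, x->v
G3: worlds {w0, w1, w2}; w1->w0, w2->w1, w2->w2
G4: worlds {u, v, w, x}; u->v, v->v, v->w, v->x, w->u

G1

The schema corresponds to a generalized confluence (Geach) condition: \forall x \forall y (x R^2 y \to \exists w (yRw \wedge x R^2 w)).
G1: satisfies the condition.
G2: fails — uR²w but no t with wRt and uR²t.
G3: fails — w2R²w0 but no w with w0Rw and w2R²w.
G4: fails — uR²w but no t with wRt and uR²t.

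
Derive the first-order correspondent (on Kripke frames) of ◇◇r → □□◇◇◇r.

This is a Sahlqvist (Geach-type) schema ◇^2□^0r → □^2◇^3r.
Minimal-valuation argument: fix x; take any y with xR^2y and any z with xR^2z. Set V(r) to the set of worlds R-reachable from y in exactly 0 steps. Then □^0r holds at y, so the antecedent holds at x; validity forces ◇^3r at z, giving a w with zR^3w and yR^0w.
First-order correspondent: ∀x ∀y ∀z ((xR²y ∧ xR²z) → ∃w (y = w ∧ zR³w)).

∀x ∀y ∀z ((xR²y ∧ xR²z) → ∃w (y = w ∧ zR³w))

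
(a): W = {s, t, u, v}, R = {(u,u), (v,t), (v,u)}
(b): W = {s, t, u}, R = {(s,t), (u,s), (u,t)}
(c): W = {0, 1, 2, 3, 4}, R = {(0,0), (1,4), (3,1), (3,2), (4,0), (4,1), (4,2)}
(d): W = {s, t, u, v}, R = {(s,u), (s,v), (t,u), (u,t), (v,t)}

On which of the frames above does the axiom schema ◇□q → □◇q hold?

(d)

The schema corresponds to convergence: ∀x ∀y ∀z (Rxy ∧ Rxz → ∃w (Ryw ∧ Rzw)).
(a): fails — Rvt and Rvt but t and t have no common successor.
(b): fails — Rst and Rst but t and t have no common successor.
(c): fails — R32 and R32 but 2 and 2 have no common successor.
(d): condition met.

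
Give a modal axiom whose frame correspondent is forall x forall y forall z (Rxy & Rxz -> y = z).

This is partial functionality; the standard corresponding axiom is CD: ◇ψ → □ψ.

◇ψ → □ψ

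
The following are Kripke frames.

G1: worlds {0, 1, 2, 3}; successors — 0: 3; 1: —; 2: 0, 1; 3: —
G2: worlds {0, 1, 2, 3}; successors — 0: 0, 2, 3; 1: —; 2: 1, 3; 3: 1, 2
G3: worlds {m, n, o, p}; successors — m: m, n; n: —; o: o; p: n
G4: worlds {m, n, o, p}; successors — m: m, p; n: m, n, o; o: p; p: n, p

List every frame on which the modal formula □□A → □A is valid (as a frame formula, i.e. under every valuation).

G4

The schema corresponds to density: ∀x ∀y (Rxy → ∃z (Rxz ∧ Rzy)).
G1: fails — R20 but no z with R2z and Rz0.
G2: fails — R32 but no z with R3z and Rz2.
G3: fails — Rpn but no z with Rpz and Rzn.
G4: condition met.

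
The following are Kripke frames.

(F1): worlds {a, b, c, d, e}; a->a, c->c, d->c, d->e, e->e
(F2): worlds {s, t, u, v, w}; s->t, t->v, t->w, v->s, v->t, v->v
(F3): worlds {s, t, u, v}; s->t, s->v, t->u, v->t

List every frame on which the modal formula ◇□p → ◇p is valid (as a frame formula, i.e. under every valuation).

The schema corresponds to a generalized confluence (Geach) condition: ∀x ∀y (xRy → ∃w (yRw ∧ xRw)).
(F1): holds.
(F2): fails — sRt but no w* with tRw* and sRw*.
(F3): fails — sRt but no w with tRw and sRw.
Valid on: (F1).

(F1)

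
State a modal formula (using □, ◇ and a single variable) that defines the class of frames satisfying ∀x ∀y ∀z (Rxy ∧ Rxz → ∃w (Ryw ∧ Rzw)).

A defining formula is ◇□ψ → □◇ψ (the .2 axiom).
Suppose ◇□ψ→□◇ψ is valid. Take Rxy, Rxz and set V(ψ)={w : Ryw}. Then □ψ at y so ◇□ψ at x, so □◇ψ at x, so ◇ψ at z, giving w with Rzw and Ryw.

◇□ψ → □◇ψ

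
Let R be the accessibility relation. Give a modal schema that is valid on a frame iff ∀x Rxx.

□ψ → ψ

This is reflexivity; the standard corresponding axiom is T: □ψ → ψ.
Suppose □ψ→ψ is valid. At any x set V(ψ)={w : Rxw}. Then □ψ holds at x, so ψ holds at x, i.e. Rxx.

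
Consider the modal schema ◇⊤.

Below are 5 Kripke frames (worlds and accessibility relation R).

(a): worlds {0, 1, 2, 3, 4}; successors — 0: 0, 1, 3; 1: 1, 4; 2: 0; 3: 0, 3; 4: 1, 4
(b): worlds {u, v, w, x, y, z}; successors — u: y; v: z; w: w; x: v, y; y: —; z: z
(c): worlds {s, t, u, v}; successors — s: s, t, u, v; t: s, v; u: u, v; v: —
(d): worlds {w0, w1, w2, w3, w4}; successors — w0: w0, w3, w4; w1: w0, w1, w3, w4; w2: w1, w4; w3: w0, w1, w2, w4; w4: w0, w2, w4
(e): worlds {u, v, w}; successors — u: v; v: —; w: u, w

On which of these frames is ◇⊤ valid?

The schema corresponds to seriality: ∀x ∃y Rxy.
(a): holds.
(b): fails — world y has no successor.
(c): fails — world v has no successor.
(d): holds.
(e): fails — world v has no successor.
Valid on: (a), (d).

(a), (d)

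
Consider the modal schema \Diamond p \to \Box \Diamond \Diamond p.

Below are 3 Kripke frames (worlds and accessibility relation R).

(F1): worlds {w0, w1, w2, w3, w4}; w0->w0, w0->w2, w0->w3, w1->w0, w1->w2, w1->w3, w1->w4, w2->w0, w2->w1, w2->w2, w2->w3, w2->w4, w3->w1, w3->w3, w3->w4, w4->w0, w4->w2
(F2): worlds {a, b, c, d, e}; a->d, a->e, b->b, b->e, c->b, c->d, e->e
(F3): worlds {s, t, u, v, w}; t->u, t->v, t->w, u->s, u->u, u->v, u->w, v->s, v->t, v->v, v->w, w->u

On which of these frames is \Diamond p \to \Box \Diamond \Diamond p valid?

The schema corresponds to a generalized confluence (Geach) condition: \forall x \forall y \forall z ((xRy \wedge xRz) \to \exists w (y = w \wedge z R^2 w)).
(F1): condition met.
(F2): fails — aRd, aRd but no w with d=w and dR²w.
(F3): fails — uRs, uRs but no w* with s=w* and sR²w*.

(F1)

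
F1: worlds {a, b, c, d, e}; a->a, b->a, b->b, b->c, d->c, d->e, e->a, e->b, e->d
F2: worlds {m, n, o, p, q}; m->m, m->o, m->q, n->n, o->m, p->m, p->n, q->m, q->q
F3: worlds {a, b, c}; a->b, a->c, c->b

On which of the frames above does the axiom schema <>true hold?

F2

The schema corresponds to seriality: forall x exists y Rxy.
F1: fails — world c has no successor.
F2: holds.
F3: fails — world b has no successor.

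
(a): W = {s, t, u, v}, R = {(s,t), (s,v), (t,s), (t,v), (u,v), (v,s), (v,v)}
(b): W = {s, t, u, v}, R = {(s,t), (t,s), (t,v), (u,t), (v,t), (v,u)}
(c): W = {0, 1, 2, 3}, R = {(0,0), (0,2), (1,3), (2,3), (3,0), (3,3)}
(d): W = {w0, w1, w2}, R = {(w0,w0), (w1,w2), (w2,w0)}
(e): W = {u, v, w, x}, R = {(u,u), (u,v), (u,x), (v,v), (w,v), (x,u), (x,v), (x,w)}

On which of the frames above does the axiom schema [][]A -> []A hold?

(c)

Frame correspondent (Sahlqvist): forall x forall y (Rxy -> exists z (Rxz & Rzy)) — i.e. density.
(a): fails — Rst but no z with Rsz and Rzt.
(b): fails — Rtv but no z with Rtz and Rzv.
(c): ✓.
(d): fails — Rw1w2 but no z with Rw1z and Rzw2.
(e): fails — Rxw but no z with Rxz and Rzw.
Valid on: (c).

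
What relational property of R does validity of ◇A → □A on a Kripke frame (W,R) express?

partial functionality

Suppose ◇A→□A is valid. Take Rxy, Rxz and set V(A)={y}. Then ◇A at x, so □A at x, so A at z, i.e. z=y.
Conversely, any frame satisfying ∀x ∀y ∀z (Rxy ∧ Rxz → y = z) validates the schema.
Frame condition: ∀x ∀y ∀z (Rxy ∧ Rxz → y = z).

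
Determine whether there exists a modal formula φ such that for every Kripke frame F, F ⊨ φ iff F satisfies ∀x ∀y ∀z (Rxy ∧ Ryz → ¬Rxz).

Modal frame validity is preserved under surjective bounded morphisms.
The 7-cycle (worlds s,t,u,v,w,x,y with s→t→u→v→w→x→y→s) is intransitive. Mapping every world to a single reflexive point • is a surjective bounded morphism; the reflexive point is not intransitive (R••∧R•• but R••).
So no modal formula (or set of formulas) defines exactly the intransitive frames.

No — not modally definable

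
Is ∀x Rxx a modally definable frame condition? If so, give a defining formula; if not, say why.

Yes — defined by □p → p

This is a Sahlqvist condition; the T axiom □p → p defines it.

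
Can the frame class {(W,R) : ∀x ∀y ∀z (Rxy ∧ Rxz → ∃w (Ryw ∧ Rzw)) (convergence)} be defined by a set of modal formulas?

Yes, by ◇□q → □◇q

This is a Sahlqvist condition; the .2 axiom ◇□q → □◇q defines it.
Suppose ◇□q→□◇q is valid. Take Rxy, Rxz and set V(q)={w : Ryw}. Then □q at y so ◇□q at x, so □◇q at x, so ◇q at z, giving w with Rzw and Ryw.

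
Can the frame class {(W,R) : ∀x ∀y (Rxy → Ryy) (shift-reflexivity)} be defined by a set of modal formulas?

Yes: it is shift-reflexivity, defined by the T□ schema □(□p → p).
Suppose □(□p→p) is valid. Take Rxy and set V(p)={w : Ryw}. Then at y, □p holds; since □(□p→p) at x, □p→p at y, so p at y, i.e. Ryy.

Yes — defined by □(□p → p)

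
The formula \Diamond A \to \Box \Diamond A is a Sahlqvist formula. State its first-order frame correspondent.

Suppose ◇A→□◇A is valid. Take Rxy, Rxz and set V(A)={y}. Then ◇A at x, so □◇A at x, so ◇A at z, so some w with Rzw has A; w=y, i.e. Rzy. By symmetry of the argument, Ryz.

The Euclidean property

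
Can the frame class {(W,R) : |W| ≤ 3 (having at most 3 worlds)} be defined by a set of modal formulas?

Modal frame validity is preserved under disjoint unions.
Any modal formula valid on each of 4 disjoint one-world frames is valid on their disjoint union (validity is preserved under disjoint unions). Each one-world frame has |W|=1≤3, but the union has |W|=4.
So the class is not modally definable.

No — not modally definable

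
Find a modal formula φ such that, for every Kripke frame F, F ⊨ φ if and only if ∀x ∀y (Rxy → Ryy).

This is shift-reflexivity; the standard corresponding axiom is T□: □(□p → p).
Suppose □(□p→p) is valid. Take Rxy and set V(p)={w : Ryw}. Then at y, □p holds; since □(□p→p) at x, □p→p at y, so p at y, i.e. Ryy.

□(□p → p)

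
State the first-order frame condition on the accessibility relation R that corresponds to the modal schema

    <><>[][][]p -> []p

forall x forall y forall z ((x R^2 y & xRz) -> exists w (y R^3 w & z = w))

This is a Sahlqvist (Geach-type) schema ◇^2□^3p → □^1◇^0p.
First-order correspondent: forall x forall y forall z ((x R^2 y & xRz) -> exists w (y R^3 w & z = w)).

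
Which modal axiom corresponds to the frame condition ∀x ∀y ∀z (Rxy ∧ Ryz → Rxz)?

The condition is transitivity. The 4 schema □p → □□p defines it.
Suppose □p→□□p is valid. Take Rxy, Ryz and set V(p)={w : Rxw}. Then □p at x, so □□p at x, so □p at y, so p at z, i.e. Rxz.

□p → □□p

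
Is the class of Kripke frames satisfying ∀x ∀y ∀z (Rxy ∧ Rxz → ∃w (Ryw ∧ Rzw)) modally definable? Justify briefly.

Yes: it is convergence, defined by the .2 schema ◇□p → □◇p.
Suppose ◇□p→□◇p is valid. Take Rxy, Rxz and set V(p)={w : Ryw}. Then □p at y so ◇□p at x, so □◇p at x, so ◇p at z, giving w with Rzw and Ryw.

Yes — defined by ◇□p → □◇p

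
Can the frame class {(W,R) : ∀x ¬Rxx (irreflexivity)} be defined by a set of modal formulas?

Modal frame validity is preserved under surjective bounded morphisms.
The 2-cycle (worlds w0,w1 with w0→w1→w0) is irreflexive, and the map sending every world to a single reflexive point • is a surjective bounded morphism (forth: every edge maps to (•,•); back: every world has a successor). So any modal formula valid on the 2-cycle is also valid on the reflexive point, which is not irreflexive.
Hence irreflexivity is not modally definable.

Not modally definable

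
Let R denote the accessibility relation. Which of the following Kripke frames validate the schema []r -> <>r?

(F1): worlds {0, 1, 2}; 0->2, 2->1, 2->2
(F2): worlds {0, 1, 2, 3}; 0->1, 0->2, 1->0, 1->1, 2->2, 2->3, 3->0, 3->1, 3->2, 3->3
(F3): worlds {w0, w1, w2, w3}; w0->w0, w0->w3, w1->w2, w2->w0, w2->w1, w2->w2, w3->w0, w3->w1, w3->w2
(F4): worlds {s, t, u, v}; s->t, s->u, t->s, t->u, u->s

(F2), (F3)

This is the axiom for seriality; its first-order frame correspondent is forall x exists y Rxy.
(F1): fails — world 1 has no successor.
(F2): holds.
(F3): holds.
(F4): fails — world v has no successor.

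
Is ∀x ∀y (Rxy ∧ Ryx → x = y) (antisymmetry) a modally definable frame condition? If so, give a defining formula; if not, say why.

No

Modal frame validity is preserved under surjective bounded morphisms.
The 8-cycle (worlds a,b,c,d,e,f,g,h with a→b→c→d→e→f→g→h→a) is antisymmetric. Sending even-indexed worlds to s and odd-indexed worlds to t is a surjective bounded morphism onto the two-world frame with s↔t, which is not antisymmetric.
So no modal formula (or set of formulas) defines exactly the antisymmetric frames.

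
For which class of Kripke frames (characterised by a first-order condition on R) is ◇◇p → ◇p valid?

Transitivity

Equivalently (dual form): □p → □□p.
Suppose □p→□□p is valid. Take Rxy, Ryz and set V(p)={w : Rxw}. Then □p at x, so □□p at x, so □p at y, so p at z, i.e. Rxz.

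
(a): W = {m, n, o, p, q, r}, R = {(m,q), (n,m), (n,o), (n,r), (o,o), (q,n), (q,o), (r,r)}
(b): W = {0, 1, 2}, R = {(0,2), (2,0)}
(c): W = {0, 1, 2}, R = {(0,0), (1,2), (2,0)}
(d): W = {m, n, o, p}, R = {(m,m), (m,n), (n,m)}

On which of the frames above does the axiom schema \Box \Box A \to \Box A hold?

The schema corresponds to density: \forall x \forall y (Rxy \to \exists z (Rxz \wedge Rzy)).
(a): fails — Rqn but no z with Rqz and Rzn.
(b): fails — R20 but no z with R2z and Rz0.
(c): fails — R12 but no z with R1z and Rz2.
(d): satisfies the condition.
Valid on: (d).

(d)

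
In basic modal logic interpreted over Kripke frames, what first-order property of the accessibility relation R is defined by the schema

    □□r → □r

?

density: ∀x ∀y (Rxy → ∃z (Rxz ∧ Rzy))

Suppose □□r→□r is valid. Take Rxy and set V(r)={w : xR²w}. Then □□r at x, so □r at x, so r at y, i.e. ∃z(Rxz∧Rzy).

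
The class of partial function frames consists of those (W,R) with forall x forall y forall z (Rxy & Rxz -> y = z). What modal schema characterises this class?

◇s → □s

A defining formula is ◇s → □s (the CD axiom).
Suppose ◇s→□s is valid. Take Rxy, Rxz and set V(s)={y}. Then ◇s at x, so □s at x, so s at z, i.e. z=y.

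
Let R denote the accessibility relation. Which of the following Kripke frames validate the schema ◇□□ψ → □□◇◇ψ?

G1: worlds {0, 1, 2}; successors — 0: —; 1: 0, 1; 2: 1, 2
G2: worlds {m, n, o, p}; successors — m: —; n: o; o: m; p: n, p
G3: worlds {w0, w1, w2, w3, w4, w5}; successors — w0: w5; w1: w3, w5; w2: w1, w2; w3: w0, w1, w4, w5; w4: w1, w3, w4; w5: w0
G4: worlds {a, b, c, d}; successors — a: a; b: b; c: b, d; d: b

The schema corresponds to a generalized confluence (Geach) condition: ∀x ∀y ∀z ((xRy ∧ xR²z) → ∃w (yR²w ∧ zR²w)).
G1: fails — 1R0, 1R²0 but no w with 0R²w and 0R²w.
G2: fails — nRo, nR²m but no w with oR²w and mR²w.
G3: fails — w0Rw5, w0R²w0 but no w with w5R²w and w0R²w.
G4: satisfies the condition.
Valid on: G4.

G4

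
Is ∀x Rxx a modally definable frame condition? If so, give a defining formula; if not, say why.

Yes: it is reflexivity, defined by the T schema □r → r.
Suppose □r→r is valid. At any x set V(r)={w : Rxw}. Then □r holds at x, so r holds at x, i.e. Rxx.

Yes, by □r → r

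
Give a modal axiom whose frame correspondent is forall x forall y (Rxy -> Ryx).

q → □◇q

This is symmetry; the standard corresponding axiom is B: q → □◇q.
Suppose q→□◇q is valid. Take Rxy and set V(q)={x}. Then q at x, so □◇q at x, so ◇q at y, so some z with Ryz has q; z=x, i.e. Ryx.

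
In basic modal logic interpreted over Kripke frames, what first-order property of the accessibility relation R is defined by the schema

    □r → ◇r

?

Seriality

Suppose □r→◇r is valid. At any x set V(r)=W. Then □r at x, so ◇r at x, so x has a successor.
The converse is a direct semantic check.
So the correspondent is seriality.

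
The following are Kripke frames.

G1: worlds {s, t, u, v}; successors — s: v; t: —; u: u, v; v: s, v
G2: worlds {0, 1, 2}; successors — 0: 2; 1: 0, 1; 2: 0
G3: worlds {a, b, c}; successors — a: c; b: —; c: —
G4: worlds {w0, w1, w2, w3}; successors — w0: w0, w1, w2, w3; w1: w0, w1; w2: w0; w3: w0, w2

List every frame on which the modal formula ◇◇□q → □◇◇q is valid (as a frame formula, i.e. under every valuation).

G1, G3, G4

Frame correspondent (Sahlqvist): ∀x ∀y ∀z ((xR²y ∧ xRz) → ∃w (yRw ∧ zR²w)) — i.e. a generalized confluence (Geach) condition.
G1: ✓.
G2: fails — 1R²0, 1R0 but no w with 0Rw and 0R²w.
G3: ✓.
G4: ✓.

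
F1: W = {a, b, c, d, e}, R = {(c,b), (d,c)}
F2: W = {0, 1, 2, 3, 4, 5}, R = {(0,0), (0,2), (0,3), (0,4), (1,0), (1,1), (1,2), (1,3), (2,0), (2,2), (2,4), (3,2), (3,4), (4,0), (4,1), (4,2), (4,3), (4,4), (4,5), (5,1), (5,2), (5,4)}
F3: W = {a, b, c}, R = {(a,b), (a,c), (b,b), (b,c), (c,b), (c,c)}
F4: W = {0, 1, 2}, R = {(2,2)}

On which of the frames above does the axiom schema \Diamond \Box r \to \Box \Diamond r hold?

F2, F3, F4

Frame correspondent (Sahlqvist): \forall x \forall y \forall z (Rxy \wedge Rxz \to \exists w (Ryw \wedge Rzw)) — i.e. convergence.
F1: fails — Rcb and Rcb but b and b have no common successor.
F2: satisfies the condition.
F3: satisfies the condition.
F4: satisfies the condition.
Valid on: F2, F3, F4.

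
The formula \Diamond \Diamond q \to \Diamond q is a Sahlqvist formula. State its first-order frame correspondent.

This is frame-equivalent to □q → □□q (substitute ¬q for q and contrapose).
Suppose □q→□□q is valid. Take Rxy, Ryz and set V(q)={w : Rxw}. Then □q at x, so □□q at x, so □q at y, so q at z, i.e. Rxz.
Conversely, any frame satisfying \forall x \forall y \forall z (Rxy \wedge Ryz \to Rxz) validates the schema.
So the correspondent is transitivity.

Transitivity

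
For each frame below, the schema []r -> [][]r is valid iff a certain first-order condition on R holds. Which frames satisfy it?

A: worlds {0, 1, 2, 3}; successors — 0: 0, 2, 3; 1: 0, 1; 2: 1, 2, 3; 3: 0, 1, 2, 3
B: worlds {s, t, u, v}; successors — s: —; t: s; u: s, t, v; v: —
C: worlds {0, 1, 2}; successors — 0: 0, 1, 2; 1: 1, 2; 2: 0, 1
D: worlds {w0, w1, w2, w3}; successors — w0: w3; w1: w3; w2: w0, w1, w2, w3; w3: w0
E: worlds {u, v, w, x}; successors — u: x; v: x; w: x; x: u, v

B

This is the axiom for transitivity; its first-order frame correspondent is forall x forall y forall z (Rxy & Ryz -> Rxz).
A: fails — R10 and R02 but not R12.
B: ✓.
C: fails — R12 and R20 but not R10.
D: fails — Rw1w3 and Rw3w0 but not Rw1w0.
E: fails — Rwx and Rxu but not Rwu.
Valid on: B.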